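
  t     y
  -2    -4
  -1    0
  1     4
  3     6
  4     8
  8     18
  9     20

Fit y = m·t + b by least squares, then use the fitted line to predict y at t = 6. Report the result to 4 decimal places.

Forming MᵀM = [[176, 22]; [22, 7]] and Mᵀy = [386, 52]ᵀ gives MᵀM·[m, b]ᵀ = Mᵀy.
Δ = 176·7 − 22² = 748.
m = (386·7 − 22·52)/748 = 779/374; b = (176·52 − 22·386)/748 = 15/17.
At t = 6: ŷ = (779/374)·(6) + (15/17)·(1) = 2502/187.

ŷ = 13.3797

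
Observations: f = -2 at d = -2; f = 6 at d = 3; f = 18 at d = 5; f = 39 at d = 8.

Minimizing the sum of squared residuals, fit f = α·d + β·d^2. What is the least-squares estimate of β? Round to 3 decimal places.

β = 0.443

The normal system XᵀX·[α, β]ᵀ = Xᵀf is [[102, 656]; [656, 4818]]·[α, β]ᵀ = [424, 2992]ᵀ.
Δ = 102·4818 − 656² = 61100.
α = (424·4818 − 656·2992)/61100 = 308/235; β = (102·2992 − 656·424)/61100 = 104/235.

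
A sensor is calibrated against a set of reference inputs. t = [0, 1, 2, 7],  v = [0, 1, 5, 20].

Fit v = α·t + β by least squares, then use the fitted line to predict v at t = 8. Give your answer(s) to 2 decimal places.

v̂ = 22.81

Entries of AᵀA: Σt·t = 54, Σt = 10, Σ1 = 4.
And Σt·v = 151, Σv = 26.
AᵀA·[α, β]ᵀ = Aᵀv becomes [[54, 10]; [10, 4]]·[α, β]ᵀ = [151, 26]ᵀ.
det = 54·4 − 10² = 116.
α = (151·4 − 10·26)/116 = 86/29; β = (54·26 − 10·151)/116 = -53/58.
At t = 8: v̂ = (86/29)·(8) + (-53/58)·(1) = 1323/58.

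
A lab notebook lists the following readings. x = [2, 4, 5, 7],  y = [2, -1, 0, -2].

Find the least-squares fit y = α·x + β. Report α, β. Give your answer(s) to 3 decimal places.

MᵀM·[α, β]ᵀ = Mᵀy reads: 94·α + 18·β = -14;  18·α + 4·β = -1.
(Σx·x = 94, Σx = 18, Σ1 = 4, Σx·y = -14, Σy = -1.)
Eliminating β: 4·(row 1) − 18·(row 2) gives 52·α = 4·(-14) − 18·(-1) = -38, so α = -19/26.
Then β = ((-1) − 18·(-19/26))/4 = 79/26.

α = -0.731, β = 3.038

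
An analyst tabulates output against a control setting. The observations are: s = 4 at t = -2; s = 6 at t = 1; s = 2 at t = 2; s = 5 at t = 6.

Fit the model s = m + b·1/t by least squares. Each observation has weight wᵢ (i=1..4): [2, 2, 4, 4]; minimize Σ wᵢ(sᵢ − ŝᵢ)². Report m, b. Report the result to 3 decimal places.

m = 3.918, b = 0.268

Setting ∂/∂m … = 0 gives: 12·m + (11/3)·b = 48;  (11/3)·m + (65/18)·b = 46/3.
(Σwᵢ·1 = 12, Σwᵢ·1/t = 11/3, Σwᵢ·1/t·1/t = 65/18, Σwᵢ·s = 48, Σwᵢ·1/t·s = 46/3.)
Δ = 12·(65/18) − (11/3)² = 269/9.
m = (48·(65/18) − (11/3)·(46/3))/(269/9) = 1054/269; b = (12·(46/3) − (11/3)·48)/(269/9) = 72/269.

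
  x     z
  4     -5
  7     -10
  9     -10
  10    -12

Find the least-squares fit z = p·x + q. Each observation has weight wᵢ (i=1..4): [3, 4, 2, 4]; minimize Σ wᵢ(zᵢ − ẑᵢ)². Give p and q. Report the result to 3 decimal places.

p = -1.082, q = -1.302

From the data, Σwᵢ·x·x = 806, Σwᵢ·x = 98, Σwᵢ·1 = 13.
For MᵀWz: Σwᵢ·x·z = -1000, Σwᵢ·z = -123.
So MᵀWM·[p, q]ᵀ = MᵀWz: [[806, 98]; [98, 13]]·[p, q]ᵀ = [-1000, -123]ᵀ.
det = 806·13 − 98² = 874.
p = ((-1000)·13 − 98·(-123))/874 = -473/437; q = (806·(-123) − 98·(-1000))/874 = -569/437.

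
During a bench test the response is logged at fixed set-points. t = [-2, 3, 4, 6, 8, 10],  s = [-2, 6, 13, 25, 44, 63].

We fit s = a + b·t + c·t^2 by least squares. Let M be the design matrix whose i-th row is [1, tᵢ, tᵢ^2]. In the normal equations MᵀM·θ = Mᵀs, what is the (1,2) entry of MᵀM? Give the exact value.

29

Row 1 ↔ basis 1, column 2 ↔ basis t, so (MᵀM)_{1,2} = Σᵢ t = (1)·(-2) + (1)·(3) + (1)·(4) + (1)·(6) + (1)·(8) + (1)·(10) = 29.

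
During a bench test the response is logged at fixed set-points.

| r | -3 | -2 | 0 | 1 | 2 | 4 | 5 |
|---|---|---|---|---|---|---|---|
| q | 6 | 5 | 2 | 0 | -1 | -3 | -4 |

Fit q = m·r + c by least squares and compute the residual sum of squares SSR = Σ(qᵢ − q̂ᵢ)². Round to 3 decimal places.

SSR = 1.102

Forming MᵀM = [[59, 7]; [7, 7]] and Mᵀq = [-62, 5]ᵀ gives MᵀM·[m, c]ᵀ = Mᵀq.
Eliminating c: 7·(row 1) − 7·(row 2) gives 364·m = 7·(-62) − 7·5 = -469, so m = -67/52.
Then c = (5 − 7·(-67/52))/7 = 729/364.
Residuals: 12/91, 153/364, -1/364, -5/7, -155/364, 55/364, 40/91; SSR = 401/364.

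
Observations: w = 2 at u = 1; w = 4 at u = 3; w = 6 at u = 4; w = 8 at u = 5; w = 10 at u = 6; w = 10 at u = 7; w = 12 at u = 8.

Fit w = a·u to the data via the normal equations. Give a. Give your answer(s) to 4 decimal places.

a = 1.5200

Forming XᵀX = [[200]] and Xᵀw = [304]ᵀ gives XᵀX·[a]ᵀ = Xᵀw.
a = 304/200 = 1.52.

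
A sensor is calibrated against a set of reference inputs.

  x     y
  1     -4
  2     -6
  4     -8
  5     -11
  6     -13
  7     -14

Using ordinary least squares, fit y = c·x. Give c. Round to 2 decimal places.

Entries of AᵀA: Σx·x = 131.
And Σx·y = -279.
Normal equations: [[131]]·[c]ᵀ = [-279]ᵀ.
Hence c = -279 / 131 ≈ -2.12977.

c = -2.13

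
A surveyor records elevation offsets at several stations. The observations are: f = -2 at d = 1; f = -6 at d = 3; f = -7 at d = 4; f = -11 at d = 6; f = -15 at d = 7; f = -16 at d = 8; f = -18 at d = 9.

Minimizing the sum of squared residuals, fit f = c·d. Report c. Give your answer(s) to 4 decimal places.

c = -1.9883

The normal equations are: 256·c = -509.
(Σd·d = 256, Σd·f = -509.)
c = (-509)/256 = -1.98828.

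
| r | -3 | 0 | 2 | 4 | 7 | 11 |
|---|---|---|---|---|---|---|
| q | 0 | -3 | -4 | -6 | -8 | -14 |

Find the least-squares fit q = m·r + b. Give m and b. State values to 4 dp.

Normal-equation sums: Σr·r = 199, Σr = 21, Σ1 = 6.
And Σr·q = -242, Σq = -35.
det = 199·6 − 21² = 753.
m = ((-242)·6 − 21·(-35))/753 = -239/251; b = (199·(-35) − 21·(-242))/753 = -1883/753.

m = -0.9522, b = -2.5007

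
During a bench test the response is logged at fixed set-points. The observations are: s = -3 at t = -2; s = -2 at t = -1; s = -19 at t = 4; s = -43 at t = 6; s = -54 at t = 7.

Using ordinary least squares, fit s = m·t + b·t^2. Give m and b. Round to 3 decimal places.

The normal system XᵀX·[m, b]ᵀ = Xᵀs is [[106, 614]; [614, 3970]]·[m, b]ᵀ = [-704, -4512]ᵀ.
Eliminating b: 3970·(row 1) − 614·(row 2) gives 43824·m = 3970·(-704) − 614·(-4512) = -24512, so m = -1532/2739.
Then b = ((-4512) − 614·(-1532/2739))/3970 = -2876/2739.

m = -0.559, b = -1.050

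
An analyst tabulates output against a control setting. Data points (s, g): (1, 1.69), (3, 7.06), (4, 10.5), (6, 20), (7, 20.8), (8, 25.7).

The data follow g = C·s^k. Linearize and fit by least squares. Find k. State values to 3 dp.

k = 1.320

Linearized form: ln g = k·ln s + ln C. From the 6 transformed points,
XᵀX = [[14.4498, 8.3020]; [8.3020, 6]], rhs = [23.4311, 14.1077]ᵀ  (here Σln s = 8.3020, Σ(ln s)² = 14.4498, Σln g = 14.1077, Σln s·ln g = 23.4311).
Slope k = (n·Σln s·ln g − Σln s·Σln g)/(n·Σ(ln s)² − (Σln s)²) = (6·23.4311 − 8.3020·14.1077)/17.7753 = 1.32005; ln C = (Σln g − k·Σln s)/n = 0.52478.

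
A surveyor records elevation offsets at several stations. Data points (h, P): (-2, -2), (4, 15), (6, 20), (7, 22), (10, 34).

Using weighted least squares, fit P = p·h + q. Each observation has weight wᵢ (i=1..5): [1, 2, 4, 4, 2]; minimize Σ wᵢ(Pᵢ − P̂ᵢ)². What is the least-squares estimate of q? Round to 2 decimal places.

q = 2.75

Setting ∂/∂p … = 0 gives: 576·p + 78·q = 1900;  78·p + 13·q = 264.
(Σwᵢ·h·h = 576, Σwᵢ·h = 78, Σwᵢ·1 = 13, Σwᵢ·h·P = 1900, Σwᵢ·P = 264.)
det = 576·13 − 78² = 1404.
p = (1900·13 − 78·264)/1404 = 79/27; q = (576·264 − 78·1900)/1404 = 322/117.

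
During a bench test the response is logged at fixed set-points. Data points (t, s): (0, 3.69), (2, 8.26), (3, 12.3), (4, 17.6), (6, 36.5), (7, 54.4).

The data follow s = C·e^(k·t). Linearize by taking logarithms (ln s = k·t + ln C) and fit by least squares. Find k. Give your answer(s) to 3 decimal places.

Linearized form: ln s = k·t + ln C. From the 6 transformed points,
XᵀX = [[114.0000, 22.0000]; [22.0000, 6]], rhs = [72.7817, 16.3882]ᵀ  (here Σt = 22.0000, Σ(t)² = 114.0000, Σln s = 16.3882, Σt·ln s = 72.7817).
Δ = 114.0000·6 − (22.0000)² = 200.0000; k = (72.7817·6 − 22.0000·16.3882)/200.0000 = 0.38075, ln C = (114.0000·16.3882 − 22.0000·72.7817)/200.0000 = 1.33531.

k = 0.381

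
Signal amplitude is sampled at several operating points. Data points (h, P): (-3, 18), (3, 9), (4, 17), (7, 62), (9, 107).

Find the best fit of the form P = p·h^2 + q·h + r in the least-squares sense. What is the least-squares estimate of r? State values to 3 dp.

Forming MᵀM = [[9380, 1136, 164]; [1136, 164, 20]; [164, 20, 5]] and MᵀP = [12220, 1438, 213]ᵀ gives MᵀM·[p, q, r]ᵀ = MᵀP.
Solving the 3×3 system (Gaussian elimination) gives p = 5498/3669, q = -3881/2446, r = -749/3669.

r = -0.204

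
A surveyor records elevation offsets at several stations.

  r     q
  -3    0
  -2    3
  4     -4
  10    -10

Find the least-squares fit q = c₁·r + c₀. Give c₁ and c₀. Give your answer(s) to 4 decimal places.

c₁ = -0.8943, c₀ = -0.7379

MᵀM·[c₁, c₀]ᵀ = Mᵀq reads: 129·c₁ + 9·c₀ = -122;  9·c₁ + 4·c₀ = -11.
(Σr·r = 129, Σr = 9, Σ1 = 4, Σr·q = -122, Σq = -11.)
Eliminating c₀: 4·(row 1) − 9·(row 2) gives 435·c₁ = 4·(-122) − 9·(-11) = -389, so c₁ = -389/435.
Then c₀ = ((-11) − 9·(-389/435))/4 = -107/145.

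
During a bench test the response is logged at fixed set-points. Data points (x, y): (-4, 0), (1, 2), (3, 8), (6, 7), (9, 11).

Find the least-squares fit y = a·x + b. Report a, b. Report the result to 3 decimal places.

From the data, Σx·x = 143, Σx = 15, Σ1 = 5.
And Σx·y = 167, Σy = 28.
Normal equations: [[143, 15]; [15, 5]]·[a, b]ᵀ = [167, 28]ᵀ.
Determinant 143·5 − 15² = 490.
a = (167·5 − 15·28)/490 = 83/98; b = (143·28 − 15·167)/490 = 1499/490.

a = 0.847, b = 3.059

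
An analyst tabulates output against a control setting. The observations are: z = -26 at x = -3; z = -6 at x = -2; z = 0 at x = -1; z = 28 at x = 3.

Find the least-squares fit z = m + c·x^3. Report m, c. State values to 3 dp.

m = 1.241, c = 0.996

Setting ∂/∂m … = 0 gives: 4·m + (-9)·c = -4;  (-9)·m + 1523·c = 1506.
(Σ1 = 4, Σx^3 = -9, Σx^3·x^3 = 1523, Σz = -4, Σx^3·z = 1506.)
Eliminating c: 1523·(row 1) − (-9)·(row 2) gives 6011·m = 1523·(-4) − (-9)·1506 = 7462, so m = 7462/6011.
Then c = (1506 − (-9)·(7462/6011))/1523 = 5988/6011.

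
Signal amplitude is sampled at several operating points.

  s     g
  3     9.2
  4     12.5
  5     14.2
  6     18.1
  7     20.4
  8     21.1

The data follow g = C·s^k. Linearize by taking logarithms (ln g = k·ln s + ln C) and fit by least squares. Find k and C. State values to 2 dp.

Taking logs, ln g = k·ln s + ln C, so regress ln g on ln s.
Σln s = 9.9115, Σ(ln s)² = 17.0401, Σln g = 16.3589, Σln s·ln g = 27.6072.
Equations: 17.0401·k + 9.9115·ln C = 27.6072;  9.9115·k + 6·ln C = 16.3589.
Slope k = (n·Σln s·ln g − Σln s·Σln g)/(n·Σ(ln s)² − (Σln s)²) = (6·27.6072 − 9.9115·16.3589)/4.0036 = 0.87489; ln C = (Σln g − k·Σln s)/n = 1.28124, so C = exp(1.28124) = 3.60111.

k = 0.87, C = 3.60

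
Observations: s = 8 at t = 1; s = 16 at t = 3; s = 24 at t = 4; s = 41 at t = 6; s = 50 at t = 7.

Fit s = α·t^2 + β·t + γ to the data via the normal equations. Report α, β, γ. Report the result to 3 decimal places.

α = 0.621, β = 2.167, γ = 4.909

Normal-equation sums: Σt^2·t^2 = 4035, Σt^2·t = 651, Σt^2 = 111, Σt·t = 111, Σt = 21, Σ1 = 5.
For Xᵀs: Σt^2·s = 4462, Σt·s = 748, Σs = 139.
XᵀX·[α, β, γ]ᵀ = Xᵀs becomes [[4035, 651, 111]; [651, 111, 21]; [111, 21, 5]]·[α, β, γ]ᵀ = [4462, 748, 139]ᵀ.
Solving the 3×3 system (Gaussian elimination) gives α = 41/66, β = 13/6, γ = 54/11.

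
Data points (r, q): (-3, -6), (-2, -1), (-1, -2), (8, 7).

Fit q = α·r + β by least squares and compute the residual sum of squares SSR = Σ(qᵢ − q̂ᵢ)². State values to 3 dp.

SSR = 7.948

XᵀX·[α, β]ᵀ = Xᵀq reads: 78·α + 2·β = 78;  2·α + 4·β = -2.
Eliminating β: 4·(row 1) − 2·(row 2) gives 308·α = 4·78 − 2·(-2) = 316, so α = 79/77.
Then β = ((-2) − 2·(79/77))/4 = -78/77.
Residuals: -21/11, 159/77, 3/77, -15/77; SSR = 612/77.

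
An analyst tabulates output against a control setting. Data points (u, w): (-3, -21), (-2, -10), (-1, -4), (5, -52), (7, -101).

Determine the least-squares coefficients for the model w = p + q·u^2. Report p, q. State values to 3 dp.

p = -2.145, q = -2.014

Setting ∂/∂p … = 0 gives: 5·p + 88·q = -188;  88·p + 3124·q = -6482.
det = 5·3124 − 88² = 7876.
p = ((-188)·3124 − 88·(-6482))/7876 = -384/179; q = (5·(-6482) − 88·(-188))/7876 = -7933/3938.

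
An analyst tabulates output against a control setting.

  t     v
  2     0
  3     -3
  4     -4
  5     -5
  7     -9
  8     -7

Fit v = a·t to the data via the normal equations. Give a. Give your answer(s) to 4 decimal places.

Sums needed: Σt·t = 167.
Right-hand side: Σt·v = -169.
Hence a = -169 / 167 ≈ -1.01198.

a = -1.0120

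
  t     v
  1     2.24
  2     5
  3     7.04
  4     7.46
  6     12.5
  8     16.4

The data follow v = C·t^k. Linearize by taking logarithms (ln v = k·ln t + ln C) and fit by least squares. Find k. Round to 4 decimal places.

With ln vᵢ as the transformed response and ln tᵢ as the regressor:
XᵀX = [[11.1437, 7.0493]; [7.0493, 6]], rhs = [16.3878, 11.7001]ᵀ  (here Σln t = 7.0493, Σ(ln t)² = 11.1437, Σln v = 11.7001, Σln t·ln v = 16.3878).
Slope k = (n·Σln t·ln v − Σln t·Σln v)/(n·Σ(ln t)² − (Σln t)²) = (6·16.3878 − 7.0493·11.7001)/17.1702 = 0.92309; ln C = (Σln v − k·Σln t)/n = 0.86550.

k = 0.9231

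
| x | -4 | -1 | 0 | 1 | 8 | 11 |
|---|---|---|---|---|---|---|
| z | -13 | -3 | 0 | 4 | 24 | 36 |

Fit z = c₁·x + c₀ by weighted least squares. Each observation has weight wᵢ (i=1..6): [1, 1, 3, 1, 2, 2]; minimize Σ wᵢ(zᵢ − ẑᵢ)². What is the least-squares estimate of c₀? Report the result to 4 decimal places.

c₀ = -0.0316

Entries of AᵀWA: Σwᵢ·x·x = 388, Σwᵢ·x = 34, Σwᵢ·1 = 10.
Right-hand side: Σwᵢ·x·z = 1235, Σwᵢ·z = 108.
AᵀWA·[c₁, c₀]ᵀ = AᵀWz becomes [[388, 34]; [34, 10]]·[c₁, c₀]ᵀ = [1235, 108]ᵀ.
Determinant 388·10 − 34² = 2724.
c₁ = (1235·10 − 34·108)/2724 = 4339/1362; c₀ = (388·108 − 34·1235)/2724 = -43/1362.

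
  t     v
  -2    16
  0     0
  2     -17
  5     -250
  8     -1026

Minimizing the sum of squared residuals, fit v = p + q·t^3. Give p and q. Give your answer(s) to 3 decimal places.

p = -0.179, q = -2.003

Sums needed: Σ1 = 5, Σt^3 = 637, Σt^3·t^3 = 277897.
And Σv = -1277, Σt^3·v = -556826.
So MᵀM·[p, q]ᵀ = Mᵀv: [[5, 637]; [637, 277897]]·[p, q]ᵀ = [-1277, -556826]ᵀ.
det = 5·277897 − 637² = 983716.
p = ((-1277)·277897 − 637·(-556826))/983716 = -176307/983716; q = (5·(-556826) − 637·(-1277))/983716 = -1970681/983716.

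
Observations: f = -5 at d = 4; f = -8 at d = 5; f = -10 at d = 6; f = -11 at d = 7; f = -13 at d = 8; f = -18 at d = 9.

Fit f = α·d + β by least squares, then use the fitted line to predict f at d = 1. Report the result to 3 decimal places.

f̂ = 1.895

Sums needed: Σd·d = 271, Σd = 39, Σ1 = 6.
Right-hand side: Σd·f = -463, Σf = -65.
So MᵀM·[α, β]ᵀ = Mᵀf: [[271, 39]; [39, 6]]·[α, β]ᵀ = [-463, -65]ᵀ.
Eliminating β: 6·(row 1) − 39·(row 2) gives 105·α = 6·(-463) − 39·(-65) = -243, so α = -81/35.
Then β = ((-65) − 39·(-81/35))/6 = 442/105.
At d = 1: f̂ = (-81/35)·(1) + (442/105)·(1) = 199/105.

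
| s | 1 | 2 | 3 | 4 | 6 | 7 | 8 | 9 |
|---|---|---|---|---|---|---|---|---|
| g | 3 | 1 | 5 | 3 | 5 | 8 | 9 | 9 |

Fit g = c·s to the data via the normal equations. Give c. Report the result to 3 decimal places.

With design matrix X, XᵀX = [[260]] and Xᵀg = [271]ᵀ.
Hence c = 271 / 260 ≈ 1.04231.

c = 1.042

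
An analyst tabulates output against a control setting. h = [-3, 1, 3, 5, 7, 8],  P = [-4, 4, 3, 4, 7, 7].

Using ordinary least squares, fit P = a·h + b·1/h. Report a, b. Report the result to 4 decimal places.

a = 0.8383, b = 3.0645

Setting ∂/∂a … = 0 gives: 157·a + 6·b = 150;  6·a + (916049/705600)·b = 1081/120.
(Σh·h = 157, Σh·1/h = 6, Σ1/h·1/h = 916049/705600, Σh·P = 150, Σ1/h·P = 1081/120.)
det = 157·(916049/705600) − 6² = 118418093/705600.
a = (150·(916049/705600) − 6·(1081/120))/(118418093/705600) = 99269670/118418093; b = (157·(1081/120) − 6·150)/(118418093/705600) = 362895960/118418093.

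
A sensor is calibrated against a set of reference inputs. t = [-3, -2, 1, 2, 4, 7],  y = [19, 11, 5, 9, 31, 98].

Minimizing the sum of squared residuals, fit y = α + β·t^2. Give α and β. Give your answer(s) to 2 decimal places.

Normal-equation sums: Σ1 = 6, Σt^2 = 83, Σt^2·t^2 = 2771.
For Aᵀy: Σy = 173, Σt^2·y = 5554.
det = 6·2771 − 83² = 9737.
α = (173·2771 − 83·5554)/9737 = 18401/9737; β = (6·5554 − 83·173)/9737 = 18965/9737.

α = 1.89, β = 1.95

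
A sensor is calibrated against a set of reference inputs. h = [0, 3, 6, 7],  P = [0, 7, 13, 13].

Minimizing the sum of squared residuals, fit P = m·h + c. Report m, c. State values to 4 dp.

From the data, Σh·h = 94, Σh = 16, Σ1 = 4.
For MᵀP: Σh·P = 190, ΣP = 33.
So MᵀM·[m, c]ᵀ = MᵀP: [[94, 16]; [16, 4]]·[m, c]ᵀ = [190, 33]ᵀ.
Δ = 94·4 − 16² = 120.
m = (190·4 − 16·33)/120 = 29/15; c = (94·33 − 16·190)/120 = 31/60.

m = 1.9333, c = 0.5167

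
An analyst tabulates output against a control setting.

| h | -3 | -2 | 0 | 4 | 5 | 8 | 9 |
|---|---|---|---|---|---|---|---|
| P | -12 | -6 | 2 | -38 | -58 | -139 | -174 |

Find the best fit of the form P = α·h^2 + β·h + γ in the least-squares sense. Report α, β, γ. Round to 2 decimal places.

The normal equations are: 11635·α + 1395·β + 199·γ = -25180;  1395·α + 199·β + 21·γ = -3072;  199·α + 21·β + 7·γ = -425.
Inverting the 3×3 Gram matrix, [α, β, γ]ᵀ = [-1215559/616578, -338173/205526, 82535/308289]ᵀ.

α = -1.97, β = -1.65, γ = 0.27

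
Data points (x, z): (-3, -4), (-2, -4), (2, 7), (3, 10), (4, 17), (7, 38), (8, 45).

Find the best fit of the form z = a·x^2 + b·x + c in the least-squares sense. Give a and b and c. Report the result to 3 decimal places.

a = 0.395, b = 2.566, c = -0.136

From the data, Σx^2·x^2 = 6947, Σx^2·x = 919, Σx^2 = 155, Σx·x = 155, Σx = 19, Σ1 = 7.
Moment sums: Σx^2·z = 5080, Σx·z = 758, Σz = 109.
Inverting the 3×3 Gram matrix, [a, b, c]ᵀ = [26545/67228, 172505/67228, -4587/33614]ᵀ.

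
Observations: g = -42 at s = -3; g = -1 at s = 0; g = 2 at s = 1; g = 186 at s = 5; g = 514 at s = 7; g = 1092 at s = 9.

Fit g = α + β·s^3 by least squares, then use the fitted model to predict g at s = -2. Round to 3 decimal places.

ĝ = -12.759

From the data, Σ1 = 6, Σs^3 = 1171, Σs^3·s^3 = 665445.
For Xᵀg: Σg = 1751, Σs^3·g = 996756.
Eliminating β: 665445·(row 1) − 1171·(row 2) gives 2621429·α = 665445·1751 − 1171·996756 = -2007081, so α = -2007081/2621429.
Then β = (996756 − 1171·(-2007081/2621429))/665445 = 3930115/2621429.
At s = -2: ĝ = (-2007081/2621429)·(1) + (3930115/2621429)·(-8) = -33448001/2621429.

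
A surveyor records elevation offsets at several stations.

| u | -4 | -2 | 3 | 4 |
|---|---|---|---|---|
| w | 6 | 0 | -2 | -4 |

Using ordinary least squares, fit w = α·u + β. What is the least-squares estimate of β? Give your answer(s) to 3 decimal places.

β = 0.257

Compute the Gram sums: Σu·u = 45, Σu = 1, Σ1 = 4.
For Xᵀw: Σu·w = -46, Σw = 0.
Normal equations: [[45, 1]; [1, 4]]·[α, β]ᵀ = [-46, 0]ᵀ.
Eliminating β: 4·(row 1) − 1·(row 2) gives 179·α = 4·(-46) − 1·0 = -184, so α = -184/179.
Then β = (0 − 1·(-184/179))/4 = 46/179.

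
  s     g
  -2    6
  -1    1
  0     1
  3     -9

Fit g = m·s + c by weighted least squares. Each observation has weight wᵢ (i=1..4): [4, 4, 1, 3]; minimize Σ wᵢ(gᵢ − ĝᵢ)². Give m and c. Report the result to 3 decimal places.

AᵀWA·[m, c]ᵀ = AᵀWg reads: 47·m + (-3)·c = -133;  (-3)·m + 12·c = 2.
(Σwᵢ·s·s = 47, Σwᵢ·s = -3, Σwᵢ·1 = 12, Σwᵢ·s·g = -133, Σwᵢ·g = 2.)
Eliminating c: 12·(row 1) − (-3)·(row 2) gives 555·m = 12·(-133) − (-3)·2 = -1590, so m = -106/37.
Then c = (2 − (-3)·(-106/37))/12 = -61/111.

m = -2.865, c = -0.550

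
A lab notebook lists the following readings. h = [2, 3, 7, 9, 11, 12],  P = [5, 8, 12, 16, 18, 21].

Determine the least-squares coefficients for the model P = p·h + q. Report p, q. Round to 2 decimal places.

p = 1.47, q = 2.56

The normal system XᵀX·[p, q]ᵀ = XᵀP is [[408, 44]; [44, 6]]·[p, q]ᵀ = [712, 80]ᵀ.
Δ = 408·6 − 44² = 512.
p = (712·6 − 44·80)/512 = 47/32; q = (408·80 − 44·712)/512 = 41/16.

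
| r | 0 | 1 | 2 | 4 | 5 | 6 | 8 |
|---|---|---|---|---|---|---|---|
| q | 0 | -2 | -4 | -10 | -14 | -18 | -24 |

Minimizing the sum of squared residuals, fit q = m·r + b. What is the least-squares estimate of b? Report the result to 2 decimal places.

Setting ∂/∂m … = 0 gives: 146·m + 26·b = -420;  26·m + 7·b = -72.
(Σr·r = 146, Σr = 26, Σ1 = 7, Σr·q = -420, Σq = -72.)
Eliminating b: 7·(row 1) − 26·(row 2) gives 346·m = 7·(-420) − 26·(-72) = -1068, so m = -534/173.
Then b = ((-72) − 26·(-534/173))/7 = 204/173.

b = 1.18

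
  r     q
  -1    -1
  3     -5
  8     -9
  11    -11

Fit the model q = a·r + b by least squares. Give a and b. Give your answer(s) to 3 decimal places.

From the data, Σr·r = 195, Σr = 21, Σ1 = 4.
Moment sums: Σr·q = -207, Σq = -26.
AᵀA·[a, b]ᵀ = Aᵀq becomes [[195, 21]; [21, 4]]·[a, b]ᵀ = [-207, -26]ᵀ.
Determinant 195·4 − 21² = 339.
a = ((-207)·4 − 21·(-26))/339 = -94/113; b = (195·(-26) − 21·(-207))/339 = -241/113.

a = -0.832, b = -2.133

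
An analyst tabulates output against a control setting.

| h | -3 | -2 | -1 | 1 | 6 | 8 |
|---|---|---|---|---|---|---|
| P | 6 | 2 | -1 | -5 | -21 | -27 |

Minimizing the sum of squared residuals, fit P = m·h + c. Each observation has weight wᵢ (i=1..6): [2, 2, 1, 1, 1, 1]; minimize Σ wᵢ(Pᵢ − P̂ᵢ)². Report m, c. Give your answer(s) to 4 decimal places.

Forming XᵀWX = [[128, 4]; [4, 8]] and XᵀWP = [-390, -38]ᵀ gives XᵀWX·[m, c]ᵀ = XᵀWP.
det = 128·8 − 4² = 1008.
m = ((-390)·8 − 4·(-38))/1008 = -53/18; c = (128·(-38) − 4·(-390))/1008 = -59/18.

m = -2.9444, c = -3.2778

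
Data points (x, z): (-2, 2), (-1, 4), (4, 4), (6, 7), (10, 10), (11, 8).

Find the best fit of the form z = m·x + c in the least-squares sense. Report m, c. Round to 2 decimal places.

m = 0.51, c = 3.47

Forming AᵀA = [[278, 28]; [28, 6]] and Aᵀz = [238, 35]ᵀ gives AᵀA·[m, c]ᵀ = Aᵀz.
Eliminating c: 6·(row 1) − 28·(row 2) gives 884·m = 6·238 − 28·35 = 448, so m = 112/221.
Then c = (35 − 28·(112/221))/6 = 1533/442.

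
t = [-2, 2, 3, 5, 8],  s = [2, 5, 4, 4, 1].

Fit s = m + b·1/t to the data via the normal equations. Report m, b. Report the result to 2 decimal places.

The normal system AᵀA·[m, b]ᵀ = Aᵀs is [[5, 79/120]; [79/120, 9601/14400]]·[m, b]ᵀ = [16, 451/120]ᵀ.
Eliminating b: (9601/14400)·(row 1) − (79/120)·(row 2) gives (10441/3600)·m = (9601/14400)·16 − (79/120)·(451/120) = 39329/4800, so m = 117987/41764.
Then b = ((451/120) − (79/120)·(117987/41764))/(9601/14400) = 29730/10441.

m = 2.83, b = 2.85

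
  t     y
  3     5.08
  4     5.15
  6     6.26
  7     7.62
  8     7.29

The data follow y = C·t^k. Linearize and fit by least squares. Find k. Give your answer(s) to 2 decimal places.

With ln yᵢ as the transformed response and ln tᵢ as the regressor:
Σln t = 8.3020, Σ(ln t)² = 14.4498, Σln y = 9.1158, Σln t·ln y = 15.4267.
Equations: 14.4498·k + 8.3020·ln C = 15.4267;  8.3020·k + 5·ln C = 9.1158.
Slope k = (n·Σln t·ln y − Σln t·Σln y)/(n·Σ(ln t)² − (Σln t)²) = (5·15.4267 − 8.3020·9.1158)/3.3255 = 0.43722; ln C = (Σln y − k·Σln t)/n = 1.09718.

k = 0.44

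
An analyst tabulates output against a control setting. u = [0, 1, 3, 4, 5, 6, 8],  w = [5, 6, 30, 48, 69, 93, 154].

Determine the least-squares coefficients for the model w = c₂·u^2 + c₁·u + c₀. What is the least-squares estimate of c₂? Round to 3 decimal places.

Forming MᵀM = [[6355, 945, 151]; [945, 151, 27]; [151, 27, 7]] and Mᵀw = [15973, 2423, 405]ᵀ gives MᵀM·[c₂, c₁, c₀]ᵀ = Mᵀw.
Solving the 3×3 system (Gaussian elimination) gives c₂ = 47185/23961, c₁ = 25034/7987, c₀ = 78788/23961.

c₂ = 1.969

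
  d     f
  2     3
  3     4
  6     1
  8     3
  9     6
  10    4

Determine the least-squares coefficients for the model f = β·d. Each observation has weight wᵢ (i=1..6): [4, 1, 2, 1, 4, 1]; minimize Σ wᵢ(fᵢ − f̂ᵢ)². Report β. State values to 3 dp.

β = 0.561

Entries of AᵀWA: Σwᵢ·d·d = 585.
Right-hand side: Σwᵢ·d·f = 328.
AᵀWA·[β]ᵀ = AᵀWf becomes [[585]]·[β]ᵀ = [328]ᵀ.
Hence β = 328 / 585 ≈ 0.560684.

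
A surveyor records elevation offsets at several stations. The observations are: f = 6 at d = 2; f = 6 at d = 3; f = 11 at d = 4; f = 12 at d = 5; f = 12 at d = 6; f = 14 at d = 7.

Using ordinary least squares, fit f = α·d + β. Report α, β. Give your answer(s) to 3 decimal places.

α = 1.686, β = 2.581

Normal-equation sums: Σd·d = 139, Σd = 27, Σ1 = 6.
Moment sums: Σd·f = 304, Σf = 61.
MᵀM·[α, β]ᵀ = Mᵀf becomes [[139, 27]; [27, 6]]·[α, β]ᵀ = [304, 61]ᵀ.
Δ = 139·6 − 27² = 105.
α = (304·6 − 27·61)/105 = 59/35; β = (139·61 − 27·304)/105 = 271/105.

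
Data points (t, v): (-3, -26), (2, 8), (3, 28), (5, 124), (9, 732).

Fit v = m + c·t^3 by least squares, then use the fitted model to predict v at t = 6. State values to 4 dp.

With design matrix A, AᵀA = [[5, 862]; [862, 548588]] and Aᵀv = [866, 550650]ᵀ.
Determinant 5·548588 − 862² = 1999896.
m = (866·548588 − 862·550650)/1999896 = 104227/499974; c = (5·550650 − 862·866)/1999896 = 1003379/999948.
At t = 6: v̂ = (104227/499974)·(1) + (1003379/999948)·(216) = 108469159/499974.

v̂ = 216.9496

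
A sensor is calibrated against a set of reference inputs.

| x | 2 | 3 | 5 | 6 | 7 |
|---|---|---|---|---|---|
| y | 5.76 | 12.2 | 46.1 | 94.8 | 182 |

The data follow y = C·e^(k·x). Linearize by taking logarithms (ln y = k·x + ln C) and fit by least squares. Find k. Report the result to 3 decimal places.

With ln yᵢ as the transformed response and xᵢ as the regressor:
Over the data: Σx = 23.0000, Σ(x)² = 123.0000, Σln y = 17.8390, Σx·ln y = 93.8989.
Normal system: [[123.0000, 23.0000]; [23.0000, 5]]·[k, ln C]ᵀ = [93.8989, 17.8390]ᵀ.
Δ = 123.0000·5 − (23.0000)² = 86.0000; k = (93.8989·5 − 23.0000·17.8390)/86.0000 = 0.68835, ln C = (123.0000·17.8390 − 23.0000·93.8989)/86.0000 = 0.40137.

k = 0.688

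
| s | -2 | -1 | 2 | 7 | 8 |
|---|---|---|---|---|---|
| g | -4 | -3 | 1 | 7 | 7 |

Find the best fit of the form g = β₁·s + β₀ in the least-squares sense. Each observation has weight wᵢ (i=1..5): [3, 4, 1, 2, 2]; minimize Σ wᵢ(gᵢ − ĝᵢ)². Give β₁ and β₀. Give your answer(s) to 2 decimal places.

β₁ = 1.16, β₀ = -1.71

Setting ∂/∂β₁ … = 0 gives: 246·β₁ + 22·β₀ = 248;  22·β₁ + 12·β₀ = 5.
Eliminating β₀: 12·(row 1) − 22·(row 2) gives 2468·β₁ = 12·248 − 22·5 = 2866, so β₁ = 1433/1234.
Then β₀ = (5 − 22·(1433/1234))/12 = -2113/1234.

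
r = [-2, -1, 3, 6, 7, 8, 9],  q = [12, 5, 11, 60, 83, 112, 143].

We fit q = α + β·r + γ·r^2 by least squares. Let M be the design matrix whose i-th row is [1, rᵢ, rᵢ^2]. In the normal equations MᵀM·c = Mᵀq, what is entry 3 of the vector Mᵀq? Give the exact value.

25130

Entry 3 ↔ basis r^2, so (Mᵀq)_{3} = Σᵢ (r^2)·qᵢ = (4)·(12) + (1)·(5) + (9)·(11) + (36)·(60) + (49)·(83) + (64)·(112) + (81)·(143) = 25130.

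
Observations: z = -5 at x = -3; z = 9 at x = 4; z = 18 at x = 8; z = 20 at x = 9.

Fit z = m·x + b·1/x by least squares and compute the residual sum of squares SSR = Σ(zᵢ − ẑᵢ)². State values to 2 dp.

Compute the Gram sums: Σx·x = 170, Σx·1/x = 4, Σ1/x·1/x = 1045/5184.
For Aᵀz: Σx·z = 375, Σ1/x·z = 151/18.
Δ = 170·(1045/5184) − 4² = 47353/2592.
m = (375·(1045/5184) − 4·(151/18))/(47353/2592) = 217923/94706; b = (170·(151/18) − 4·375)/(47353/2592) = -191520/47353.
Residuals: 52559/94706, 38211/47353, 4602/47353, -24627/94706; SSR = 98135/94706.

SSR = 1.04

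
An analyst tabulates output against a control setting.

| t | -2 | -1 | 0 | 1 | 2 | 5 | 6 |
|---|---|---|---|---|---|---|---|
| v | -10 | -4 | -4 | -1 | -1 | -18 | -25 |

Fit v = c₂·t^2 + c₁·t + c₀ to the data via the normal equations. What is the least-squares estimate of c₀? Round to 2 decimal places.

c₀ = -2.16

Forming AᵀA = [[1955, 341, 71]; [341, 71, 11]; [71, 11, 7]] and Aᵀv = [-1399, -219, -63]ᵀ gives AᵀA·[c₂, c₁, c₀]ᵀ = Aᵀv.
Solving the 3×3 system (Gaussian elimination) gives c₂ = -23260/23961, c₁ = 45820/23961, c₀ = -17243/7987.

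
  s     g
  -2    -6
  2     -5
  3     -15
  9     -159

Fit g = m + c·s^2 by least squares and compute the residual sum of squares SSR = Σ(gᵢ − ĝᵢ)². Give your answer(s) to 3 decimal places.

SSR = 0.652

Setting ∂/∂m … = 0 gives: 4·m + 98·c = -185;  98·m + 6674·c = -13058.
(Σ1 = 4, Σs^2 = 98, Σs^2·s^2 = 6674, Σg = -185, Σs^2·g = -13058.)
Determinant 4·6674 − 98² = 17092.
m = ((-185)·6674 − 98·(-13058))/17092 = 22497/8546; c = (4·(-13058) − 98·(-185))/17092 = -17051/8546.
Residuals: -5569/8546, 2977/8546, 1386/4273, -90/4273; SSR = 5569/8546.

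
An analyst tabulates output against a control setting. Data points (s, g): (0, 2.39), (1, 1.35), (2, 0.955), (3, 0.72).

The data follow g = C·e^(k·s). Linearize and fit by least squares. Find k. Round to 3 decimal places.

Taking logs, ln g = k·s + ln C, so regress ln g on s.
Over the data: Σs = 6.0000, Σ(s)² = 14.0000, Σln g = 0.7968, Σs·ln g = -0.7775.
Normal system: [[14.0000, 6.0000]; [6.0000, 4]]·[k, ln C]ᵀ = [-0.7775, 0.7968]ᵀ.
Solving (det = 20.0000): k = -0.39455, ln C = 0.79104.

k = -0.395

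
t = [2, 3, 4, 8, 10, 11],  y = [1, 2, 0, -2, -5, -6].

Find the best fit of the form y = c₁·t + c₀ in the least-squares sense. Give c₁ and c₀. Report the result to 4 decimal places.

c₁ = -0.8273, c₀ = 3.5727

Normal-equation sums: Σt·t = 314, Σt = 38, Σ1 = 6.
Moment sums: Σt·y = -124, Σy = -10.
Δ = 314·6 − 38² = 440.
c₁ = ((-124)·6 − 38·(-10))/440 = -91/110; c₀ = (314·(-10) − 38·(-124))/440 = 393/110.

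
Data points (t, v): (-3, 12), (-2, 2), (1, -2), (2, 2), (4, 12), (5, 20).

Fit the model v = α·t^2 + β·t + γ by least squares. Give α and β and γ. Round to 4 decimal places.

With design matrix X, XᵀX = [[995, 163, 59]; [163, 59, 7]; [59, 7, 6]] and Xᵀv = [814, 110, 46]ᵀ.
Row-reducing yields α = 654/611, β = -2672/3055, γ = -432/235.

α = 1.0704, β = -0.8746, γ = -1.8383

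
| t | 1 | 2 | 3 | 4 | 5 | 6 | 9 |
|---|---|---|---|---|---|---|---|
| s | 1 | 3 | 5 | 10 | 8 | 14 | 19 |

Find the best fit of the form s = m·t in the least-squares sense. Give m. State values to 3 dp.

The normal equations are: 172·m = 357.
Hence m = 357 / 172 ≈ 2.07558.

m = 2.076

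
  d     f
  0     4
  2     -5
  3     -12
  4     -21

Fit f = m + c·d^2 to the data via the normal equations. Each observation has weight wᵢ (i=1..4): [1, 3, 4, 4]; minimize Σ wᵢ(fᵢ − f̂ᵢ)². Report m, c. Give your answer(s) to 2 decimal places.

The normal system AᵀWA·[m, c]ᵀ = AᵀWf is [[12, 112]; [112, 1396]]·[m, c]ᵀ = [-143, -1836]ᵀ.
Δ = 12·1396 − 112² = 4208.
m = ((-143)·1396 − 112·(-1836))/4208 = 1501/1052; c = (12·(-1836) − 112·(-143))/4208 = -376/263.

m = 1.43, c = -1.43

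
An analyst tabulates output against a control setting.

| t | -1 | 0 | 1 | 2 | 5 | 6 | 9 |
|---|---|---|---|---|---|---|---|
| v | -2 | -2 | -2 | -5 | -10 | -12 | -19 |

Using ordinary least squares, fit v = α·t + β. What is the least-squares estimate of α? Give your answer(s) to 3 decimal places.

Compute the Gram sums: Σt·t = 148, Σt = 22, Σ1 = 7.
Moment sums: Σt·v = -303, Σv = -52.
Normal equations: [[148, 22]; [22, 7]]·[α, β]ᵀ = [-303, -52]ᵀ.
det = 148·7 − 22² = 552.
α = ((-303)·7 − 22·(-52))/552 = -977/552; β = (148·(-52) − 22·(-303))/552 = -515/276.

α = -1.770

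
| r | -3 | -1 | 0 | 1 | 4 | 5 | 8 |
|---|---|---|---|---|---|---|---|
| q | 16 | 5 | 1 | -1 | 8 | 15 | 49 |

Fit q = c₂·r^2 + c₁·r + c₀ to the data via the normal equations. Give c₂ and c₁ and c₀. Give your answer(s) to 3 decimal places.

c₂ = 1.030, c₁ = -2.229, c₀ = 0.679

With design matrix M, MᵀM = [[5060, 674, 116]; [674, 116, 14]; [116, 14, 7]] and Mᵀq = [3787, 445, 93]ᵀ.
Inverting the 3×3 Gram matrix, [c₂, c₁, c₀]ᵀ = [97017/94214, -12353/5542, 31996/47107]ᵀ.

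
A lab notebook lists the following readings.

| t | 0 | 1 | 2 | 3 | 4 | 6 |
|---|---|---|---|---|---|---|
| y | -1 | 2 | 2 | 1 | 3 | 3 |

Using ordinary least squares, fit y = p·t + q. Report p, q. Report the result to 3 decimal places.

p = 0.529, q = 0.257

The normal system XᵀX·[p, q]ᵀ = Xᵀy is [[66, 16]; [16, 6]]·[p, q]ᵀ = [39, 10]ᵀ.
Δ = 66·6 − 16² = 140.
p = (39·6 − 16·10)/140 = 37/70; q = (66·10 − 16·39)/140 = 9/35.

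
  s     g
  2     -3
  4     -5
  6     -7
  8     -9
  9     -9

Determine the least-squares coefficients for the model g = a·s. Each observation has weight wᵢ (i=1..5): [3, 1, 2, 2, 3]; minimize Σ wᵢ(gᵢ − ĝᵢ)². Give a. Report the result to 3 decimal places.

With design matrix M, MᵀWM = [[471]] and MᵀWg = [-509]ᵀ.
a = (-509)/471 = -1.08068.

a = -1.081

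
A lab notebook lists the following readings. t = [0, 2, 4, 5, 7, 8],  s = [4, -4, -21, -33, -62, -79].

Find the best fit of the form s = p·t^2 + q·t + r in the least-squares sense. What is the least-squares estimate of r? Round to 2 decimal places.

r = 4.21

Sums needed: Σt^2·t^2 = 7394, Σt^2·t = 1052, Σt^2 = 158, Σt·t = 158, Σt = 26, Σ1 = 6.
For Xᵀs: Σt^2·s = -9271, Σt·s = -1323, Σs = -195.
So XᵀX·[p, q, r]ᵀ = Xᵀs: [[7394, 1052, 158]; [1052, 158, 26]; [158, 26, 6]]·[p, q, r]ᵀ = [-9271, -1323, -195]ᵀ.
Inverting the 3×3 Gram matrix, [p, q, r]ᵀ = [-8935/8733, -19682/8733, 24503/5822]ᵀ.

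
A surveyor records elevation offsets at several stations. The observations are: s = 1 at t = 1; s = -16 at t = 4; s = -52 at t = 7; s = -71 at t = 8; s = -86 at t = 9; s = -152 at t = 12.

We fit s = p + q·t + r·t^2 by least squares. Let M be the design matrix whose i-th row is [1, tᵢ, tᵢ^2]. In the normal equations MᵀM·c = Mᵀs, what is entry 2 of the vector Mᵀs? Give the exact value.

-3593

Entry 2 ↔ basis t, so (Mᵀs)_{2} = Σᵢ (t)·sᵢ = (1)·(1) + (4)·(-16) + (7)·(-52) + (8)·(-71) + (9)·(-86) + (12)·(-152) = -3593.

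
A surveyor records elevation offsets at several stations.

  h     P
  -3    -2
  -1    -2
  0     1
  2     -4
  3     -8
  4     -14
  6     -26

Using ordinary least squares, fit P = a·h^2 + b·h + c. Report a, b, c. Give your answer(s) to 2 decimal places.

a = -0.56, b = -0.96, c = -0.38

Setting ∂/∂a … = 0 gives: 1731·a + 287·b + 75·c = -1268;  287·a + 75·b + 11·c = -236;  75·a + 11·b + 7·c = -55.
Solving the 3×3 system (Gaussian elimination) gives a = -2207/3964, b = -3805/3964, c = -380/991.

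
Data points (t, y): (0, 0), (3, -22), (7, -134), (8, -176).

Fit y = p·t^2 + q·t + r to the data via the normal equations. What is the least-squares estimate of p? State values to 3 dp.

XᵀX·[p, q, r]ᵀ = Xᵀy reads: 6578·p + 882·q + 122·r = -18028;  882·p + 122·q + 18·r = -2412;  122·p + 18·q + 4·r = -332.
Inverting the 3×3 Gram matrix, [p, q, r]ᵀ = [-2286/781, 1080/781, 40/781]ᵀ.

p = -2.927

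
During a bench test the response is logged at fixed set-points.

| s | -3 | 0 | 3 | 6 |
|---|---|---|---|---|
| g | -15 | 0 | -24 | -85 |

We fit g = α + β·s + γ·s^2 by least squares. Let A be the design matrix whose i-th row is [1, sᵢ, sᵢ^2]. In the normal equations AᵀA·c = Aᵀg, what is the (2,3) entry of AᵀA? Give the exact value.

216

Row 2 ↔ basis s, column 3 ↔ basis s^2, so (AᵀA)_{2,3} = Σᵢ (s)·(s^2) = (-3)·(9) + (0)·(0) + (3)·(9) + (6)·(36) = 216.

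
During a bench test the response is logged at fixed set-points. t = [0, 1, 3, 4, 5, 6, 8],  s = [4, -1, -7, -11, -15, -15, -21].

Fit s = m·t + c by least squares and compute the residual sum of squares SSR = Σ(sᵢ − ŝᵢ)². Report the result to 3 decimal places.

SSR = 10.540

The normal equations are: 151·m + 27·c = -399;  27·m + 7·c = -66.
(Σt·t = 151, Σt = 27, Σ1 = 7, Σt·s = -399, Σs = -66.)
Δ = 151·7 − 27² = 328.
m = ((-399)·7 − 27·(-66))/328 = -1011/328; c = (151·(-66) − 27·(-399))/328 = 807/328.
Residuals: 505/328, -31/82, -35/164, -371/328, -84/41, 339/328, 393/328; SSR = 3457/328.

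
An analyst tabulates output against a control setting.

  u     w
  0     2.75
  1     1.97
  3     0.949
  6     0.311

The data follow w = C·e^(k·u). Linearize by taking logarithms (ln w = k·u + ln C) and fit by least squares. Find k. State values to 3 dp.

k = -0.365

Let Y = ln w. Fitting Y = k·u + ln C by least squares:
Sums: Σu = 10.0000, Σ(u)² = 46.0000, Σln w = 0.4693, Σu·ln w = -6.4868.
Normal system: [[46.0000, 10.0000]; [10.0000, 4]]·[k, ln C]ᵀ = [-6.4868, 0.4693]ᵀ.
Slope k = (n·Σu·ln w − Σu·Σln w)/(n·Σ(u)² − (Σu)²) = (4·-6.4868 − 10.0000·0.4693)/84.0000 = -0.36477; ln C = (Σln w − k·Σu)/n = 1.02925.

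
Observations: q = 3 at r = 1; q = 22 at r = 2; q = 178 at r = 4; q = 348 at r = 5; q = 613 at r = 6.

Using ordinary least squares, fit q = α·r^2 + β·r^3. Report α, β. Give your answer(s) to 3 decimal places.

Sums needed: Σr^2·r^2 = 2194, Σr^2·r^3 = 11958, Σr^3·r^3 = 66442.
And Σr^2·q = 33707, Σr^3·q = 187479.
Eliminating β: 66442·(row 1) − 11958·(row 2) gives 2779984·α = 66442·33707 − 11958·187479 = -2313388, so α = -578347/694996.
Then β = (187479 − 11958·(-578347/694996))/66442 = 2065155/694996.

α = -0.832, β = 2.971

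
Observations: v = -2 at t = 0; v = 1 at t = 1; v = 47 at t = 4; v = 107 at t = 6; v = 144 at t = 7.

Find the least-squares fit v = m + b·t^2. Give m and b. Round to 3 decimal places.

With design matrix M, MᵀM = [[5, 102]; [102, 3954]] and Mᵀv = [297, 11661]ᵀ.
Δ = 5·3954 − 102² = 9366.
m = (297·3954 − 102·11661)/9366 = -2514/1561; b = (5·11661 − 102·297)/9366 = 9337/3122.

m = -1.611, b = 2.991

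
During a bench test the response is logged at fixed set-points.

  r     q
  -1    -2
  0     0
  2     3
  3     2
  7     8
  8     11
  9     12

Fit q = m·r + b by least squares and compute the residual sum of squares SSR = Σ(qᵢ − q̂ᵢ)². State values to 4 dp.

Forming AᵀA = [[208, 28]; [28, 7]] and Aᵀq = [266, 34]ᵀ gives AᵀA·[m, b]ᵀ = Aᵀq.
Eliminating b: 7·(row 1) − 28·(row 2) gives 672·m = 7·266 − 28·34 = 910, so m = 65/48.
Then b = (34 − 28·(65/48))/7 = -47/84.
Residuals: -29/336, 47/84, 143/168, -505/336, -103/112, 61/84, 125/336; SSR = 809/168.

SSR = 4.8155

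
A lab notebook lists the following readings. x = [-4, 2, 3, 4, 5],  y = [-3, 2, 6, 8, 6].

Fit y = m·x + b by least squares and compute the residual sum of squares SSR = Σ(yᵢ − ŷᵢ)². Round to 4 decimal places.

SSR = 9.5200

Compute the Gram sums: Σx·x = 70, Σx = 10, Σ1 = 5.
Right-hand side: Σx·y = 96, Σy = 19.
So MᵀM·[m, b]ᵀ = Mᵀy: [[70, 10]; [10, 5]]·[m, b]ᵀ = [96, 19]ᵀ.
det = 70·5 − 10² = 250.
m = (96·5 − 10·19)/250 = 29/25; b = (70·19 − 10·96)/250 = 37/25.
Residuals: 4/25, -9/5, 26/25, 47/25, -32/25; SSR = 238/25.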